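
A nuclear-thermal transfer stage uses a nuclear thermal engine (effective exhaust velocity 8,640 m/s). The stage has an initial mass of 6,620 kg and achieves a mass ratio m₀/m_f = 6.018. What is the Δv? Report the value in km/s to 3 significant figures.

Δv ≈ 15.5 km/s

Using Δv = v_e ln(m₀/m_f): Δv = v_e · ln(6.018) = 8640.0 × 1.7948 ≈ 15506.7 m/s.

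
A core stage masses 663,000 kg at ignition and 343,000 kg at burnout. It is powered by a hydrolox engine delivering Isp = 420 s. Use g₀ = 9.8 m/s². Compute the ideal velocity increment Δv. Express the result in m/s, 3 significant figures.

Δv ≈ 2710 m/s

v_e = Isp · g₀ = 420 × 9.8 = 4116.0 m/s.
Δv = v_e · ln(m₀/m_f) = 4116.0 × ln(1.933) = 4116.0 × 0.6590 ≈ 2712.6 m/s.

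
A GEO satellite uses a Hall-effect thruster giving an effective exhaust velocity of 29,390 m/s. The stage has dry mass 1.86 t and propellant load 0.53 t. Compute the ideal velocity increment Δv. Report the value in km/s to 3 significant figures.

Δv ≈ 7.37 km/s

m₀ = m_dry + m_prop = 1.86 + 0.53 = 2.39 t.
By the Tsiolkovsky rocket equation, Δv = v_e · ln(m₀/m_f) = 29390.0 × ln(1.285) = 29390.0 × 0.2507 ≈ 7368.6 m/s.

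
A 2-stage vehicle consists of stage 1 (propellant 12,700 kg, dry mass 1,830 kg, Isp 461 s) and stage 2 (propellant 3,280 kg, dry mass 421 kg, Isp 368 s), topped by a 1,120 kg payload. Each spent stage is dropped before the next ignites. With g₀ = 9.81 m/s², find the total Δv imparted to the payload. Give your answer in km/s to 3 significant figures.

Δv ≈ 8.95 km/s

Ignition mass of stage 1 = 12,700+1,830 + 3,280+421 + 1,120 = 19,351 kg.
Stage 1: m₀ = 19,351 kg, m_f = 19,351 − 12,700 = 6,651 kg; Δv = 461×9.81×ln(2.909) = 4522.4×1.0680 ≈ 4830 m/s.
Stage 2: m₀ = 4,821 kg, m_f = 4,821 − 3,280 = 1,541 kg; Δv = 368×9.81×ln(3.128) = 3610.1×1.1405 ≈ 4117 m/s.
Total Δv = 4830 + 4117 = 8947 m/s.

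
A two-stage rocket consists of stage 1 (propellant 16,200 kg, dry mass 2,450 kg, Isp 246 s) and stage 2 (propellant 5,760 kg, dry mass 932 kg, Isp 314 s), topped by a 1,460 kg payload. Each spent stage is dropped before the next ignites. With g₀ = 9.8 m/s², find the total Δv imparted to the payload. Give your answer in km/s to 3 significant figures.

Ignition mass of stage 1 = 16,200+2,450 + 5,760+932 + 1,460 = 26,802 kg.
Stage 1: m₀ = 26,802 kg, m_f = 26,802 − 16,200 = 10,602 kg; Δv = 246×9.8×ln(2.528) = 2410.8×0.9274 ≈ 2236 m/s.
Stage 2: m₀ = 8,152 kg, m_f = 8,152 − 5,760 = 2,392 kg; Δv = 314×9.8×ln(3.408) = 3077.2×1.2261 ≈ 3773 m/s.
Total Δv = 2236 + 3773 = 6009 m/s.

Δv ≈ 6.01 km/s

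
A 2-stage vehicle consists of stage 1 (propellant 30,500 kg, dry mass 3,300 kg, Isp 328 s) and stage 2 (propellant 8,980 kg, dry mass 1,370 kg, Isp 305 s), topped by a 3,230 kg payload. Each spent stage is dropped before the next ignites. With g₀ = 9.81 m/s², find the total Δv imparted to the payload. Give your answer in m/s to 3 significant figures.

Δv ≈ 6560 m/s

Ignition mass of stage 1 = 30,500+3,300 + 8,980+1,370 + 3,230 = 47,380 kg.
Stage 1: m₀ = 47,380 kg, m_f = 47,380 − 30,500 = 16,880 kg; Δv = 328×9.81×ln(2.807) = 3217.7×1.0321 ≈ 3321 m/s.
Stage 2: m₀ = 13,580 kg, m_f = 13,580 − 8,980 = 4,600 kg; Δv = 305×9.81×ln(2.952) = 2992.1×1.0825 ≈ 3239 m/s.
Total Δv = 3321 + 3239 = 6560 m/s.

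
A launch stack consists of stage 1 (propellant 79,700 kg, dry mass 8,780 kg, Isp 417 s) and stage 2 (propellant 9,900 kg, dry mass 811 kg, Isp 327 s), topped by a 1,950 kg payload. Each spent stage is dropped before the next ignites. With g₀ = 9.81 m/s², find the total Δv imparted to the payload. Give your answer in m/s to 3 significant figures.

Δv ≈ 11200 m/s

Ignition mass of stage 1 = 79,700+8,780 + 9,900+811 + 1,950 = 101,141 kg.
Stage 1: m₀ = 101,141 kg, m_f = 101,141 − 79,700 = 21,441 kg; Δv = 417×9.81×ln(4.717) = 4090.8×1.5512 ≈ 6346 m/s.
Stage 2: m₀ = 12,661 kg, m_f = 12,661 − 9,900 = 2,761 kg; Δv = 327×9.81×ln(4.586) = 3207.9×1.5229 ≈ 4885 m/s.
Total Δv = 6346 + 4885 = 11231 m/s.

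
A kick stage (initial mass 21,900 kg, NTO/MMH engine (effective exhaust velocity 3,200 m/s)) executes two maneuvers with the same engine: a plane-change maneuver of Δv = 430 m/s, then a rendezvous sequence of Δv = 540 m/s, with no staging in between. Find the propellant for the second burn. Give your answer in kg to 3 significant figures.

propellant for the second burn ≈ 2970 kg

After the first burn: m = 21900 × exp(−430/3200.0) = 21900 × 0.87426 = 19,146.3 kg.
After the second burn: m = 19,146.3 × exp(−540/3200.0) = 19,146.3 × 0.84472 = 16,173.3 kg.
Second-burn propellant = 19,146.3 − 16,173.3 = 2,973 kg.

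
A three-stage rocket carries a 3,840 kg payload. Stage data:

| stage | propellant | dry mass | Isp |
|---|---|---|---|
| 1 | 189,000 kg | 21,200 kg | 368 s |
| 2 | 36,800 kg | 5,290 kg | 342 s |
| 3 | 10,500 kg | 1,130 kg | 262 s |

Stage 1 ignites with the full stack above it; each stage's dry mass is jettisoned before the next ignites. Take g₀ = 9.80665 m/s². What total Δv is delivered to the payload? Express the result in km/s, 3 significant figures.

Δv ≈ 10.8 km/s

Ignition mass of stage 1 = 189,000+21,200 + 36,800+5,290 + 10,500+1,130 + 3,840 = 267,760 kg.
Stage 1: m₀ = 267,760 kg, m_f = 267,760 − 189,000 = 78,760 kg; Δv = 368×9.80665×ln(3.4) = 3608.8×1.2237 ≈ 4416 m/s.
Stage 2: m₀ = 57,560 kg, m_f = 57,560 − 36,800 = 20,760 kg; Δv = 342×9.80665×ln(2.773) = 3353.9×1.0198 ≈ 3420 m/s.
Stage 3: m₀ = 15,470 kg, m_f = 15,470 − 10,500 = 4,970 kg; Δv = 262×9.80665×ln(3.113) = 2569.3×1.1355 ≈ 2917 m/s.
Total Δv = 4416 + 3420 + 2917 = 10753 m/s.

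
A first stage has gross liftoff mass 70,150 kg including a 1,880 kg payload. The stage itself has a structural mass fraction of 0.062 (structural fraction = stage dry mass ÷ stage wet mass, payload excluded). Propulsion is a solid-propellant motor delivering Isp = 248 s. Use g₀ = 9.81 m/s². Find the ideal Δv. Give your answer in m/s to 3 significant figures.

Stage wet mass = m₀ − payload = 70,150 − 1,880 = 68,270 kg.
Stage dry mass = ε × stage wet mass = 0.062 × 68,270 = 4,232.74 kg.
Burnout mass m_f = stage dry + payload = 4,232.74 + 1,880 = 6,112.74 kg.
v_e = Isp · g₀ = 248 × 9.81 = 2432.9 m/s.
Δv = v_e · ln(70,150/6,112.74) = 2432.9 × ln(11.48) = 2432.9 × 2.4403 ≈ 5937 m/s.

Δv ≈ 5940 m/s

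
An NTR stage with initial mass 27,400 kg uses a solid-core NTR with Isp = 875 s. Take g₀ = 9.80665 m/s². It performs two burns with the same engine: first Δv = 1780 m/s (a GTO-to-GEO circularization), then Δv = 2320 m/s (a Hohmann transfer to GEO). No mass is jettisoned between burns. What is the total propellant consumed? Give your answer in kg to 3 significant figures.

total propellant consumed ≈ 10400 kg

v_e = Isp · g₀ = 875 × 9.80665 = 8580.8 m/s.
After the first burn: m = 27400 × exp(−1780/8580.8) = 27400 × 0.81266 = 22,266.9 kg.
After the second burn: m = 22,266.9 × exp(−2320/8580.8) = 22,266.9 × 0.76310 = 16,991.9 kg.
Total propellant = m₀ − m_final = 27400 − 16,991.9 = 10,408.1 kg.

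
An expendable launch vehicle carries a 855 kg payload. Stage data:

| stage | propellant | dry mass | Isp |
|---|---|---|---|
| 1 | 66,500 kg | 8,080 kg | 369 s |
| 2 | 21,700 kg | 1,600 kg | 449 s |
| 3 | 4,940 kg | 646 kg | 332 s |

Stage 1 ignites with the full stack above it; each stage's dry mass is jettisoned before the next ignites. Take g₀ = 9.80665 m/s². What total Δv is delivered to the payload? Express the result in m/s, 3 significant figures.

Δv ≈ 14200 m/s

Ignition mass of stage 1 = 66,500+8,080 + 21,700+1,600 + 4,940+646 + 855 = 104,321 kg.
Stage 1: m₀ = 104,321 kg, m_f = 104,321 − 66,500 = 37,821 kg; Δv = 369×9.80665×ln(2.758) = 3618.7×1.0146 ≈ 3672 m/s.
Stage 2: m₀ = 29,741 kg, m_f = 29,741 − 21,700 = 8,041 kg; Δv = 449×9.80665×ln(3.699) = 4403.2×1.3080 ≈ 5759 m/s.
Stage 3: m₀ = 6,441 kg, m_f = 6,441 − 4,940 = 1,501 kg; Δv = 332×9.80665×ln(4.291) = 3255.8×1.4566 ≈ 4742 m/s.
Total Δv = 3672 + 5759 + 4742 = 14173 m/s.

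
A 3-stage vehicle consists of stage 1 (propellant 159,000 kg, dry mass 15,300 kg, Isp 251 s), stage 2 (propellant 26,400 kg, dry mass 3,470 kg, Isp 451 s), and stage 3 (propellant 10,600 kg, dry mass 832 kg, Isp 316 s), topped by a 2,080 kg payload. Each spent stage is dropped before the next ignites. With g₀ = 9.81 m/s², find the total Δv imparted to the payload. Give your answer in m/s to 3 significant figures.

Ignition mass of stage 1 = 159,000+15,300 + 26,400+3,470 + 10,600+832 + 2,080 = 217,682 kg.
Stage 1: m₀ = 217,682 kg, m_f = 217,682 − 159,000 = 58,682 kg; Δv = 251×9.81×ln(3.71) = 2462.3×1.3109 ≈ 3228 m/s.
Stage 2: m₀ = 43,382 kg, m_f = 43,382 − 26,400 = 16,982 kg; Δv = 451×9.81×ln(2.555) = 4424.3×0.9379 ≈ 4150 m/s.
Stage 3: m₀ = 13,512 kg, m_f = 13,512 − 10,600 = 2,912 kg; Δv = 316×9.81×ln(4.64) = 3100.0×1.5347 ≈ 4758 m/s.
Total Δv = 3228 + 4150 + 4758 = 12136 m/s.

Δv ≈ 12100 m/s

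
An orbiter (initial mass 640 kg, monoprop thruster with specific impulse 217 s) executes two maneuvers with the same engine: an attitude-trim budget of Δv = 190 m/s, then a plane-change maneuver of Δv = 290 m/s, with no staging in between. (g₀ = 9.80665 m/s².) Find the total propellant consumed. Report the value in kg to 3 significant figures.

v_e = Isp · g₀ = 217 × 9.80665 = 2128.0 m/s.
After the first burn: m = 640 × exp(−190/2128.0) = 640 × 0.91459 = 585.338 kg.
After the second burn: m = 585.338 × exp(−290/2128.0) = 585.338 × 0.87260 = 510.766 kg.
Total propellant = m₀ − m_final = 640 − 510.766 = 129.234 kg.

total propellant consumed ≈ 129 kg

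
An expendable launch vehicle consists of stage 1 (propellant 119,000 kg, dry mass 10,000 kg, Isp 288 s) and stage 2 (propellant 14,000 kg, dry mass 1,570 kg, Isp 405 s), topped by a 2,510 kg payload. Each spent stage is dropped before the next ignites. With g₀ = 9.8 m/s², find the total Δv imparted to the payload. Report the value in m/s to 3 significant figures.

Ignition mass of stage 1 = 119,000+10,000 + 14,000+1,570 + 2,510 = 147,080 kg.
Stage 1: m₀ = 147,080 kg, m_f = 147,080 − 119,000 = 28,080 kg; Δv = 288×9.8×ln(5.238) = 2822.4×1.6559 ≈ 4674 m/s.
Stage 2: m₀ = 18,080 kg, m_f = 18,080 − 14,000 = 4,080 kg; Δv = 405×9.8×ln(4.431) = 3969.0×1.4887 ≈ 5909 m/s.
Total Δv = 4674 + 5909 = 10583 m/s.

Δv ≈ 10600 m/s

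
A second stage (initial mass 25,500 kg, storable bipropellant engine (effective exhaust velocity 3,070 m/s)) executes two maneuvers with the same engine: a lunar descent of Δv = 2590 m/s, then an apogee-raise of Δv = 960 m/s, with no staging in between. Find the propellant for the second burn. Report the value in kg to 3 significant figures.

propellant for the second burn ≈ 2950 kg

After the first burn: m = 25500 × exp(−2590/3070.0) = 25500 × 0.43014 = 10,968.6 kg.
After the second burn: m = 10,968.6 × exp(−960/3070.0) = 10,968.6 × 0.73147 = 8,023.2 kg.
Second-burn propellant = 10,968.6 − 8,023.2 = 2,945.4 kg.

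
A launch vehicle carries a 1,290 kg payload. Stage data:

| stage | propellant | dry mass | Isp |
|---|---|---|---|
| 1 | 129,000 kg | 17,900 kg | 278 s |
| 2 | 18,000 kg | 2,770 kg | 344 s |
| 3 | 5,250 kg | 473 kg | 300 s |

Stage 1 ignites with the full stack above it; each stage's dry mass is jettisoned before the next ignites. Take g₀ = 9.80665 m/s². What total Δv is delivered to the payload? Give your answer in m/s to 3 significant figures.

Δv ≈ 11200 m/s

Ignition mass of stage 1 = 129,000+17,900 + 18,000+2,770 + 5,250+473 + 1,290 = 174,683 kg.
Stage 1: m₀ = 174,683 kg, m_f = 174,683 − 129,000 = 45,683 kg; Δv = 278×9.80665×ln(3.824) = 2726.2×1.3412 ≈ 3657 m/s.
Stage 2: m₀ = 27,783 kg, m_f = 27,783 − 18,000 = 9,783 kg; Δv = 344×9.80665×ln(2.84) = 3373.5×1.0438 ≈ 3521 m/s.
Stage 3: m₀ = 7,013 kg, m_f = 7,013 − 5,250 = 1,763 kg; Δv = 300×9.80665×ln(3.978) = 2942.0×1.3807 ≈ 4062 m/s.
Total Δv = 3657 + 3521 + 4062 = 11240 m/s.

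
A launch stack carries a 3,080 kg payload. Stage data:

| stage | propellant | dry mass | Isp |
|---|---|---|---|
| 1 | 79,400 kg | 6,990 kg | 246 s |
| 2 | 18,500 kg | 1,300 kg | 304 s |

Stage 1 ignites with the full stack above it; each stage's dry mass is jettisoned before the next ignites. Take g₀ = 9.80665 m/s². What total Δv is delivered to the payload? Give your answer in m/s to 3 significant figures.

Ignition mass of stage 1 = 79,400+6,990 + 18,500+1,300 + 3,080 = 109,270 kg.
Stage 1: m₀ = 109,270 kg, m_f = 109,270 − 79,400 = 29,870 kg; Δv = 246×9.80665×ln(3.658) = 2412.4×1.2970 ≈ 3129 m/s.
Stage 2: m₀ = 22,880 kg, m_f = 22,880 − 18,500 = 4,380 kg; Δv = 304×9.80665×ln(5.224) = 2981.2×1.6532 ≈ 4929 m/s.
Total Δv = 3129 + 4929 = 8058 m/s.

Δv ≈ 8060 m/s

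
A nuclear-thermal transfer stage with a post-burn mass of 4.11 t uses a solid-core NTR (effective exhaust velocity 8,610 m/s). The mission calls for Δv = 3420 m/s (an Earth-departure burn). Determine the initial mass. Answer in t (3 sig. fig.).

initial mass ≈ 6.11 t

Rocket equation: m₀/m_f = exp(Δv / v_e) = exp(3420 / 8610.0) = exp(0.3972) = 1.4877.
m₀ = m_f × 1.4877 = 4.11 × 1.4877 = 6.11445 t.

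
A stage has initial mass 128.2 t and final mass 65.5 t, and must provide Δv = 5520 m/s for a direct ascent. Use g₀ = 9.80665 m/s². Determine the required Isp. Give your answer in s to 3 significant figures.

Isp ≈ 838 s

ln(m₀/m_f) = ln(128200/65500) = ln(1.957) = 0.6715.
Using Δv = v_e ln(m₀/m_f): v_e = Δv / ln(m₀/m_f) = 5520 / 0.6715 = 8219.9 m/s.
Isp = v_e / g₀ = 8219.9 / 9.80665 = 838.2 s.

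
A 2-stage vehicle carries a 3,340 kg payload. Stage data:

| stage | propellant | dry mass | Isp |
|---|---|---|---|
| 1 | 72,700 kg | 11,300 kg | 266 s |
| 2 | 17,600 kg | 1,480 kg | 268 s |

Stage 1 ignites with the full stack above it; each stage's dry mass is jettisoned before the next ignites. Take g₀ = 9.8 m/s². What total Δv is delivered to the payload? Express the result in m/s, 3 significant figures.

Ignition mass of stage 1 = 72,700+11,300 + 17,600+1,480 + 3,340 = 106,420 kg.
Stage 1: m₀ = 106,420 kg, m_f = 106,420 − 72,700 = 33,720 kg; Δv = 266×9.8×ln(3.156) = 2606.8×1.1493 ≈ 2996 m/s.
Stage 2: m₀ = 22,420 kg, m_f = 22,420 − 17,600 = 4,820 kg; Δv = 268×9.8×ln(4.651) = 2626.4×1.5372 ≈ 4037 m/s.
Total Δv = 2996 + 4037 = 7033 m/s.

Δv ≈ 7030 m/s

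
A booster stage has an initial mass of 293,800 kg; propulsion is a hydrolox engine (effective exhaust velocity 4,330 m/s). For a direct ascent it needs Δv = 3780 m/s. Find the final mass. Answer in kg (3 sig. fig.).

m₀/m_f = exp(Δv / v_e) = exp(3780 / 4330.0) = exp(0.8730) = 2.3940.
m_f = m₀ / 2.3940 = 293,800 / 2.3940 = 122,723 kg.

final mass ≈ 123000 kg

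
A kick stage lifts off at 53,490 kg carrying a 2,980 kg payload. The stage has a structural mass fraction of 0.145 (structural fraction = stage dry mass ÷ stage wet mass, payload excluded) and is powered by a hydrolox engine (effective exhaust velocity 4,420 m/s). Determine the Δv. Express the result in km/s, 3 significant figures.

Δv ≈ 7.28 km/s

Stage wet mass = m₀ − payload = 53,490 − 2,980 = 50,510 kg.
Stage dry mass = ε × stage wet mass = 0.145 × 50,510 = 7,323.95 kg.
Burnout mass m_f = stage dry + payload = 7,323.95 + 2,980 = 10,303.95 kg.
Rocket equation: Δv = v_e · ln(53,490/10,303.95) = 4420.0 × ln(5.191) = 4420.0 × 1.6470 ≈ 7280 m/s.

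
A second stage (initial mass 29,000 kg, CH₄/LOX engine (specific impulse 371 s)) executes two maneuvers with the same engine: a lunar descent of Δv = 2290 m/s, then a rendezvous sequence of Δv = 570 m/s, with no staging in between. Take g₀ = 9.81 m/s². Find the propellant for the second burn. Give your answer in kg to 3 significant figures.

propellant for the second burn ≈ 2240 kg

v_e = Isp · g₀ = 371 × 9.81 = 3639.5 m/s.
After the first burn: m = 29000 × exp(−2290/3639.5) = 29000 × 0.53302 = 15,457.6 kg.
After the second burn: m = 15,457.6 × exp(−570/3639.5) = 15,457.6 × 0.85503 = 13,216.7 kg.
Second-burn propellant = 15,457.6 − 13,216.7 = 2,240.9 kg.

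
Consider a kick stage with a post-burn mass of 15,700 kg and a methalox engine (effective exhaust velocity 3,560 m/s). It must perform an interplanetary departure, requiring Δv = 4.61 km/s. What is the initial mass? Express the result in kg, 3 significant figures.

Using Δv = v_e ln(m₀/m_f): m₀/m_f = exp(Δv / v_e) = exp(4610 / 3560.0) = exp(1.2949) = 3.6508.
m₀ = m_f × 3.6508 = 15,700 × 3.6508 = 57,317.6 kg.

initial mass ≈ 57300 kg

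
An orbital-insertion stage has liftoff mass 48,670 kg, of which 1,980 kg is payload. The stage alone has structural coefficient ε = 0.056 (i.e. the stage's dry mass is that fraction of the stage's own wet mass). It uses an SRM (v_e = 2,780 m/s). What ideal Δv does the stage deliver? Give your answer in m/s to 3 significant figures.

Δv ≈ 6560 m/s

Stage wet mass = m₀ − payload = 48,670 − 1,980 = 46,690 kg.
Stage dry mass = ε × stage wet mass = 0.056 × 46,690 = 2,614.64 kg.
Burnout mass m_f = stage dry + payload = 2,614.64 + 1,980 = 4,594.64 kg.
Δv = v_e · ln(48,670/4,594.64) = 2780.0 × ln(10.59) = 2780.0 × 2.3602 ≈ 6561 m/s.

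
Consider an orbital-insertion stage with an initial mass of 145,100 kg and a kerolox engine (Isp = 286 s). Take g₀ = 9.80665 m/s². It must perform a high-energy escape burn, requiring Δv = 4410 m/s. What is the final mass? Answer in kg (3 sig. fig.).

v_e = Isp · g₀ = 286 × 9.80665 = 2804.7 m/s.
m₀/m_f = exp(Δv / v_e) = exp(4410 / 2804.7) = exp(1.5724) = 4.8180.
m_f = m₀ / 4.8180 = 145,100 / 4.8180 = 30,116.2 kg.

final mass ≈ 30100 kg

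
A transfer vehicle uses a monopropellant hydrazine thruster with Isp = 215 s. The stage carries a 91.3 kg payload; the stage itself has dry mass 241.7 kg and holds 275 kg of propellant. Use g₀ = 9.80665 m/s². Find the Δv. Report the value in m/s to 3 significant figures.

v_e = Isp · g₀ = 215 × 9.80665 = 2108.4 m/s.
m₀ = payload + dry + propellant = 91.3 + 241.7 + 275 = 608 kg.
m_f = payload + dry = 91.3 + 241.7 = 333 kg.
Rocket equation: Δv = v_e · ln(m₀/m_f) = 2108.4 × ln(1.826) = 2108.4 × 0.6020 ≈ 1269.3 m/s.

Δv ≈ 1270 m/s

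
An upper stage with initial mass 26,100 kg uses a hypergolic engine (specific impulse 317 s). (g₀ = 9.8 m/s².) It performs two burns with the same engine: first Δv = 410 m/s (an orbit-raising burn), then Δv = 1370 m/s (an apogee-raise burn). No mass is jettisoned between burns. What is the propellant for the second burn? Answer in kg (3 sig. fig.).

v_e = Isp · g₀ = 317 × 9.8 = 3106.6 m/s.
After the first burn: m = 26100 × exp(−410/3106.6) = 26100 × 0.87636 = 22,873 kg.
After the second burn: m = 22,873 × exp(−1370/3106.6) = 22,873 × 0.64339 = 14,716.3 kg.
Second-burn propellant = 22,873 − 14,716.3 = 8,156.7 kg.

propellant for the second burn ≈ 8160 kg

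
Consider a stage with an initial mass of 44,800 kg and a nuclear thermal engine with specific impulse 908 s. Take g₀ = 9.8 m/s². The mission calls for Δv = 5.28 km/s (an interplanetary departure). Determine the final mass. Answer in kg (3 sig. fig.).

v_e = Isp · g₀ = 908 × 9.8 = 8898.4 m/s.
By the Tsiolkovsky rocket equation, m₀/m_f = exp(Δv / v_e) = exp(5280 / 8898.4) = exp(0.5934) = 1.8101.
m_f = m₀ / 1.8101 = 44,800 / 1.8101 = 24,750 kg.

final mass ≈ 24800 kg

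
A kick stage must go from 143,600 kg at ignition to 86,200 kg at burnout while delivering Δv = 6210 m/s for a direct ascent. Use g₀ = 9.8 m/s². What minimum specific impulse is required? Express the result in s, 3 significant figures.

Isp ≈ 1240 s

ln(m₀/m_f) = ln(143600/86200) = ln(1.666) = 0.5104.
v_e = Δv / ln(m₀/m_f) = 6210 / 0.5104 = 12167.8 m/s.
Isp = v_e / g₀ = 12167.8 / 9.8 = 1241.6 s.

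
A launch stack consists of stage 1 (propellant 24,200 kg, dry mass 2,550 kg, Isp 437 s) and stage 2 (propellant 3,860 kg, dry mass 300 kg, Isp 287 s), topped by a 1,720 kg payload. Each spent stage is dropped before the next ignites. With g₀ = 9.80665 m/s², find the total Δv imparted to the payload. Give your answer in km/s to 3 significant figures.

Δv ≈ 8.81 km/s

Ignition mass of stage 1 = 24,200+2,550 + 3,860+300 + 1,720 = 32,630 kg.
Stage 1: m₀ = 32,630 kg, m_f = 32,630 − 24,200 = 8,430 kg; Δv = 437×9.80665×ln(3.871) = 4285.5×1.3534 ≈ 5800 m/s.
Stage 2: m₀ = 5,880 kg, m_f = 5,880 − 3,860 = 2,020 kg; Δv = 287×9.80665×ln(2.911) = 2814.5×1.0685 ≈ 3007 m/s.
Total Δv = 5800 + 3007 = 8807 m/s.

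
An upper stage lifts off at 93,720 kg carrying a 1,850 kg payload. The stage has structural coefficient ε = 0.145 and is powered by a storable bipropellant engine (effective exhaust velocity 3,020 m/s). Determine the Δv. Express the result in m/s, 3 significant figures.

Stage wet mass = m₀ − payload = 93,720 − 1,850 = 91,870 kg.
Stage dry mass = ε × stage wet mass = 0.145 × 91,870 = 13,321.2 kg.
Burnout mass m_f = stage dry + payload = 13,321.2 + 1,850 = 15,171.2 kg.
Using Δv = v_e ln(m₀/m_f): Δv = v_e · ln(93,720/15,171.2) = 3020.0 × ln(6.177) = 3020.0 × 1.8209 ≈ 5499 m/s.

Δv ≈ 5500 m/s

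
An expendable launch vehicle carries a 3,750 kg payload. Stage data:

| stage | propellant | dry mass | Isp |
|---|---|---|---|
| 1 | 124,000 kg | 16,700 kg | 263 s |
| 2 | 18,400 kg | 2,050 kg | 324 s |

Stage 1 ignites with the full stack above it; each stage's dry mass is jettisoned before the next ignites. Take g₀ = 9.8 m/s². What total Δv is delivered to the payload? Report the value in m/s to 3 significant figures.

Ignition mass of stage 1 = 124,000+16,700 + 18,400+2,050 + 3,750 = 164,900 kg.
Stage 1: m₀ = 164,900 kg, m_f = 164,900 − 124,000 = 40,900 kg; Δv = 263×9.8×ln(4.032) = 2577.4×1.3942 ≈ 3593 m/s.
Stage 2: m₀ = 24,200 kg, m_f = 24,200 − 18,400 = 5,800 kg; Δv = 324×9.8×ln(4.172) = 3175.2×1.4285 ≈ 4536 m/s.
Total Δv = 3593 + 4536 = 8129 m/s.

Δv ≈ 8130 m/s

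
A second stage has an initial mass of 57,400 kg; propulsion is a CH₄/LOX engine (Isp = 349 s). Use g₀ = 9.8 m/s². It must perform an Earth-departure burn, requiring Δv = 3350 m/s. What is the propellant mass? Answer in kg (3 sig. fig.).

v_e = Isp · g₀ = 349 × 9.8 = 3420.2 m/s.
m₀/m_f = exp(Δv / v_e) = exp(3350 / 3420.2) = exp(0.9795) = 2.6631.
m_f = 57,400 / 2.6631 = 21,553.8 kg, so propellant = m₀ − m_f = 57,400 − 21,553.8 = 35,846.2 kg.

propellant mass ≈ 35800 kg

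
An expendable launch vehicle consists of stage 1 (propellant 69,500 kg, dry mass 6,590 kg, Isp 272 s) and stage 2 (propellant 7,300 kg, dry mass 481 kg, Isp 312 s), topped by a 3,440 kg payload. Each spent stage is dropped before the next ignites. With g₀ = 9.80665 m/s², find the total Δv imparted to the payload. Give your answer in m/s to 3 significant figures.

Ignition mass of stage 1 = 69,500+6,590 + 7,300+481 + 3,440 = 87,311 kg.
Stage 1: m₀ = 87,311 kg, m_f = 87,311 − 69,500 = 17,811 kg; Δv = 272×9.80665×ln(4.902) = 2667.4×1.5897 ≈ 4240 m/s.
Stage 2: m₀ = 11,221 kg, m_f = 11,221 − 7,300 = 3,921 kg; Δv = 312×9.80665×ln(2.862) = 3059.7×1.0514 ≈ 3217 m/s.
Total Δv = 4240 + 3217 = 7457 m/s.

Δv ≈ 7460 m/s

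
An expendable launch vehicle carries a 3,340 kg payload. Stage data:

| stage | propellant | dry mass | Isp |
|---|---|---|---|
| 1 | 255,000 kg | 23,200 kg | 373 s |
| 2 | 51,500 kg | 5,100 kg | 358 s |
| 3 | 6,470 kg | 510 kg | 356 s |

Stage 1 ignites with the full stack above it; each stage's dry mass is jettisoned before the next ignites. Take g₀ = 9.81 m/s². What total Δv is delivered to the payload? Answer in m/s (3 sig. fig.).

Δv ≈ 13500 m/s

Ignition mass of stage 1 = 255,000+23,200 + 51,500+5,100 + 6,470+510 + 3,340 = 345,120 kg.
Stage 1: m₀ = 345,120 kg, m_f = 345,120 − 255,000 = 90,120 kg; Δv = 373×9.81×ln(3.83) = 3659.1×1.3428 ≈ 4913 m/s.
Stage 2: m₀ = 66,920 kg, m_f = 66,920 − 51,500 = 15,420 kg; Δv = 358×9.81×ln(4.34) = 3512.0×1.4678 ≈ 5155 m/s.
Stage 3: m₀ = 10,320 kg, m_f = 10,320 − 6,470 = 3,850 kg; Δv = 356×9.81×ln(2.681) = 3492.4×0.9860 ≈ 3444 m/s.
Total Δv = 4913 + 5155 + 3444 = 13512 m/s.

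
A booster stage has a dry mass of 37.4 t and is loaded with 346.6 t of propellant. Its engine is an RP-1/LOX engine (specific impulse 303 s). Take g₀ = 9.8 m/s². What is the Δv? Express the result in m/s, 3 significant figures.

v_e = Isp · g₀ = 303 × 9.8 = 2969.4 m/s.
m₀ = m_dry + m_prop = 37.4 + 346.6 = 384 t.
Δv = v_e · ln(m₀/m_f) = 2969.4 × ln(10.27) = 2969.4 × 2.3290 ≈ 6915.6 m/s.

Δv ≈ 6920 m/s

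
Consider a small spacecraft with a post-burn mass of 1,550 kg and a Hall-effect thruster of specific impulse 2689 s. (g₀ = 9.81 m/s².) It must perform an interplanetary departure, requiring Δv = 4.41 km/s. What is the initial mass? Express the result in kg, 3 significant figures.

initial mass ≈ 1830 kg

v_e = Isp · g₀ = 2689 × 9.81 = 26379.1 m/s.
From the ideal rocket equation, m₀/m_f = exp(Δv / v_e) = exp(4410 / 26379.1) = exp(0.1672) = 1.1820.
m₀ = m_f × 1.1820 = 1,550 × 1.1820 = 1,832.1 kg.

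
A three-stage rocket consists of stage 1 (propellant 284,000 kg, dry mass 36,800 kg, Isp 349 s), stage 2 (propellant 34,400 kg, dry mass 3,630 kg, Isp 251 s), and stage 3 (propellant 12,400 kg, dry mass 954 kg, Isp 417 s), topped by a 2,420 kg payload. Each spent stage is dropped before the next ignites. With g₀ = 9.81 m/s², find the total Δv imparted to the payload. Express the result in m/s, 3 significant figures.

Δv ≈ 13700 m/s

Ignition mass of stage 1 = 284,000+36,800 + 34,400+3,630 + 12,400+954 + 2,420 = 374,604 kg.
Stage 1: m₀ = 374,604 kg, m_f = 374,604 − 284,000 = 90,604 kg; Δv = 349×9.81×ln(4.135) = 3423.7×1.4194 ≈ 4859 m/s.
Stage 2: m₀ = 53,804 kg, m_f = 53,804 − 34,400 = 19,404 kg; Δv = 251×9.81×ln(2.773) = 2462.3×1.0199 ≈ 2511 m/s.
Stage 3: m₀ = 15,774 kg, m_f = 15,774 − 12,400 = 3,374 kg; Δv = 417×9.81×ln(4.675) = 4090.8×1.5423 ≈ 6309 m/s.
Total Δv = 4859 + 2511 + 6309 = 13679 m/s.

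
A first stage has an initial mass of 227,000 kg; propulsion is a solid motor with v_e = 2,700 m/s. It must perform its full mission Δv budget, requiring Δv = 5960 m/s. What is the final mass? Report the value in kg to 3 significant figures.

final mass ≈ 25000 kg

Using Δv = v_e ln(m₀/m_f): m₀/m_f = exp(Δv / v_e) = exp(5960 / 2700.0) = exp(2.2074) = 9.0921.
m_f = m₀ / 9.0921 = 227,000 / 9.0921 = 24,966.7 kg.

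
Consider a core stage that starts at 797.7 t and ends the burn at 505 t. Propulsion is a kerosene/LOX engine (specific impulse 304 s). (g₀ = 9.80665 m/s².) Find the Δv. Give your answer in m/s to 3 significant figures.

Δv ≈ 1360 m/s

v_e = Isp · g₀ = 304 × 9.80665 = 2981.2 m/s.
By the Tsiolkovsky rocket equation, Δv = v_e · ln(m₀/m_f) = 2981.2 × ln(1.58) = 2981.2 × 0.4572 ≈ 1362.9 m/s.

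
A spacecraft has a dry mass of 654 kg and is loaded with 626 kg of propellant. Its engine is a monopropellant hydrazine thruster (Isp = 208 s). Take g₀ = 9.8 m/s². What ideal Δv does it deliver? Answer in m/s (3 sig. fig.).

Δv ≈ 1370 m/s

v_e = Isp · g₀ = 208 × 9.8 = 2038.4 m/s.
m₀ = m_dry + m_prop = 654 + 626 = 1,280 kg.
Rocket equation: Δv = v_e · ln(m₀/m_f) = 2038.4 × ln(1.957) = 2038.4 × 0.6715 ≈ 1368.8 m/s.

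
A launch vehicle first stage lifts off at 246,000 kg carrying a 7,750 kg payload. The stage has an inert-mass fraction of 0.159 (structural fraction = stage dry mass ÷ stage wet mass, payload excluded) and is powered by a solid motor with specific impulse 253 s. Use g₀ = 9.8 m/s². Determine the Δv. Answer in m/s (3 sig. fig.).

Stage wet mass = m₀ − payload = 246,000 − 7,750 = 238,250 kg.
Stage dry mass = ε × stage wet mass = 0.159 × 238,250 = 37,881.8 kg.
Burnout mass m_f = stage dry + payload = 37,881.8 + 7,750 = 45,631.8 kg.
v_e = Isp · g₀ = 253 × 9.8 = 2479.4 m/s.
By the Tsiolkovsky rocket equation, Δv = v_e · ln(246,000/45,631.8) = 2479.4 × ln(5.391) = 2479.4 × 1.6847 ≈ 4177 m/s.

Δv ≈ 4180 m/s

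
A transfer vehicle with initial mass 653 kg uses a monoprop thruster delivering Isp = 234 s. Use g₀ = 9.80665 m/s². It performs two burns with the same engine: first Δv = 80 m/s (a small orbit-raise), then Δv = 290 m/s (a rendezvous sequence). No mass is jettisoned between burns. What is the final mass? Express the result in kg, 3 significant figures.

v_e = Isp · g₀ = 234 × 9.80665 = 2294.8 m/s.
After the first burn: m = 653 × exp(−80/2294.8) = 653 × 0.96574 = 630.628 kg.
After the second burn: m = 630.628 × exp(−290/2294.8) = 630.628 × 0.88128 = 555.76 kg.

final mass ≈ 556 kg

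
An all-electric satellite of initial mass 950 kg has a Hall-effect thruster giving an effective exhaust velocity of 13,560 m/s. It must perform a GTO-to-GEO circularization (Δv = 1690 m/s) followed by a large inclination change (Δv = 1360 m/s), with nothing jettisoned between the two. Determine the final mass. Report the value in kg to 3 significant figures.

final mass ≈ 759 kg

After the first burn: m = 950 × exp(−1690/13560.0) = 950 × 0.88282 = 838.679 kg.
After the second burn: m = 838.679 × exp(−1360/13560.0) = 838.679 × 0.90457 = 758.644 kg.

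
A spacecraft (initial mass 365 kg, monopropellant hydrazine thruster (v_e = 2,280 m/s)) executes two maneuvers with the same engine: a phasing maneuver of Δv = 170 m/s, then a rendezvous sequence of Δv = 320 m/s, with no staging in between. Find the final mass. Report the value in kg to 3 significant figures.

final mass ≈ 294 kg

After the first burn: m = 365 × exp(−170/2280.0) = 365 × 0.92815 = 338.775 kg.
After the second burn: m = 338.775 × exp(−320/2280.0) = 338.775 × 0.86905 = 294.412 kg.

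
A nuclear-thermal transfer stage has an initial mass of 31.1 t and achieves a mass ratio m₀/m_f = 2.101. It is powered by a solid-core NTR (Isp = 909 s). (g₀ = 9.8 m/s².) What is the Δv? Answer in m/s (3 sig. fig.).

v_e = Isp · g₀ = 909 × 9.8 = 8908.2 m/s.
Using Δv = v_e ln(m₀/m_f): Δv = v_e · ln(2.101) = 8908.2 × 0.7424 ≈ 6613.6 m/s.

Δv ≈ 6610 m/s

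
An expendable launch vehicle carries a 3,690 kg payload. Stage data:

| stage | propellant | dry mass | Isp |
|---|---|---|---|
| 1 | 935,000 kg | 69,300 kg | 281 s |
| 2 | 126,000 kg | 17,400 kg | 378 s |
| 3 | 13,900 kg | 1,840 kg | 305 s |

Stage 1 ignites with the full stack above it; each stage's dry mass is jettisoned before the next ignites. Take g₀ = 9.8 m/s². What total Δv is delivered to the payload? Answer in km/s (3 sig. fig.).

Ignition mass of stage 1 = 935,000+69,300 + 126,000+17,400 + 13,900+1,840 + 3,690 = 1,167,130 kg.
Stage 1: m₀ = 1,167,130 kg, m_f = 1,167,130 − 935,000 = 232,130 kg; Δv = 281×9.8×ln(5.028) = 2753.8×1.6150 ≈ 4447 m/s.
Stage 2: m₀ = 162,830 kg, m_f = 162,830 − 126,000 = 36,830 kg; Δv = 378×9.8×ln(4.421) = 3704.4×1.4864 ≈ 5506 m/s.
Stage 3: m₀ = 19,430 kg, m_f = 19,430 − 13,900 = 5,530 kg; Δv = 305×9.8×ln(3.514) = 2989.0×1.2566 ≈ 3756 m/s.
Total Δv = 4447 + 5506 + 3756 = 13709 m/s.

Δv ≈ 13.7 km/s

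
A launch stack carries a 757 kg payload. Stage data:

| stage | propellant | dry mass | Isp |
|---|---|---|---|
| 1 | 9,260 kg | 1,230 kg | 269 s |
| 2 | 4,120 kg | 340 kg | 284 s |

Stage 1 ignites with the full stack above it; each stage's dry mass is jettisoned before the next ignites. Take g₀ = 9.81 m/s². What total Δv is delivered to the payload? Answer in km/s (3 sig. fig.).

Ignition mass of stage 1 = 9,260+1,230 + 4,120+340 + 757 = 15,707 kg.
Stage 1: m₀ = 15,707 kg, m_f = 15,707 − 9,260 = 6,447 kg; Δv = 269×9.81×ln(2.436) = 2638.9×0.8905 ≈ 2350 m/s.
Stage 2: m₀ = 5,217 kg, m_f = 5,217 − 4,120 = 1,097 kg; Δv = 284×9.81×ln(4.756) = 2786.0×1.5593 ≈ 4344 m/s.
Total Δv = 2350 + 4344 = 6694 m/s.

Δv ≈ 6.69 km/s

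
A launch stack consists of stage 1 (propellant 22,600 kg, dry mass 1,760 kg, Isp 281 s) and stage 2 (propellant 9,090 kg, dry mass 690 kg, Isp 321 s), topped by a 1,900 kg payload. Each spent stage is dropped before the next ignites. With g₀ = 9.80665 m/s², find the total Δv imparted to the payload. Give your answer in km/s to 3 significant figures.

Δv ≈ 7.46 km/s

Ignition mass of stage 1 = 22,600+1,760 + 9,090+690 + 1,900 = 36,040 kg.
Stage 1: m₀ = 36,040 kg, m_f = 36,040 − 22,600 = 13,440 kg; Δv = 281×9.80665×ln(2.682) = 2755.7×0.9864 ≈ 2718 m/s.
Stage 2: m₀ = 11,680 kg, m_f = 11,680 − 9,090 = 2,590 kg; Δv = 321×9.80665×ln(4.51) = 3147.9×1.5062 ≈ 4741 m/s.
Total Δv = 2718 + 4741 = 7459 m/s.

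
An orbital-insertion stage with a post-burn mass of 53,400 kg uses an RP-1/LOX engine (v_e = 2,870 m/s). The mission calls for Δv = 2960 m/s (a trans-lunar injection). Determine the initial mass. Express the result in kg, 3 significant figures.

initial mass ≈ 150000 kg

From the ideal rocket equation, m₀/m_f = exp(Δv / v_e) = exp(2960 / 2870.0) = exp(1.0314) = 2.8049.
m₀ = m_f × 2.8049 = 53,400 × 2.8049 = 149,782 kg.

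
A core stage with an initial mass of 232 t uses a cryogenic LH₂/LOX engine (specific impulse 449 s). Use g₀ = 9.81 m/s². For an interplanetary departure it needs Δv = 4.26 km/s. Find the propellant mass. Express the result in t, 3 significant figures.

propellant mass ≈ 144 t

v_e = Isp · g₀ = 449 × 9.81 = 4404.7 m/s.
Using Δv = v_e ln(m₀/m_f): m₀/m_f = exp(Δv / v_e) = exp(4260 / 4404.7) = exp(0.9672) = 2.6304.
m_f = 232 / 2.6304 = 88.1995 t, so propellant = m₀ − m_f = 232 − 88.1995 = 143.8005 t.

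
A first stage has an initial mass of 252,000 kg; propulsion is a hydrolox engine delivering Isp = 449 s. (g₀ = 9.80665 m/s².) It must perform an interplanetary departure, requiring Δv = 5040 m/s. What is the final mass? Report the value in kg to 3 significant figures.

final mass ≈ 80200 kg

v_e = Isp · g₀ = 449 × 9.80665 = 4403.2 m/s.
From the ideal rocket equation, m₀/m_f = exp(Δv / v_e) = exp(5040 / 4403.2) = exp(1.1446) = 3.1413.
m_f = m₀ / 3.1413 = 252,000 / 3.1413 = 80,221.6 kg.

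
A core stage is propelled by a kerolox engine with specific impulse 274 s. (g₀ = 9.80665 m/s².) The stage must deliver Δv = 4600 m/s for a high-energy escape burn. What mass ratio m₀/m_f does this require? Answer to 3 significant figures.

mass ratio ≈ 5.54

v_e = Isp · g₀ = 274 × 9.80665 = 2687.0 m/s.
m₀/m_f = exp(Δv / v_e) = exp(4600 / 2687.0) = exp(1.7119) = 5.5397.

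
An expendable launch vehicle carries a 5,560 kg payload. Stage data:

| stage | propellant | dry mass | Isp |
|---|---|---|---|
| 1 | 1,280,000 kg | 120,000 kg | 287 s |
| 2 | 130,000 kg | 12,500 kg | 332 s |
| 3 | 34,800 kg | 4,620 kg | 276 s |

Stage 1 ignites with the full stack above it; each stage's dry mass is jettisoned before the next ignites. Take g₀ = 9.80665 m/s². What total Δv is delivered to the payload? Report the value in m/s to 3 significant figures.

Δv ≈ 12500 m/s

Ignition mass of stage 1 = 1,280,000+120,000 + 130,000+12,500 + 34,800+4,620 + 5,560 = 1,587,480 kg.
Stage 1: m₀ = 1,587,480 kg, m_f = 1,587,480 − 1,280,000 = 307,480 kg; Δv = 287×9.80665×ln(5.163) = 2814.5×1.6415 ≈ 4620 m/s.
Stage 2: m₀ = 187,480 kg, m_f = 187,480 − 130,000 = 57,480 kg; Δv = 332×9.80665×ln(3.262) = 3255.8×1.1822 ≈ 3849 m/s.
Stage 3: m₀ = 44,980 kg, m_f = 44,980 − 34,800 = 10,180 kg; Δv = 276×9.80665×ln(4.418) = 2706.6×1.4858 ≈ 4021 m/s.
Total Δv = 4620 + 3849 + 4021 = 12490 m/s.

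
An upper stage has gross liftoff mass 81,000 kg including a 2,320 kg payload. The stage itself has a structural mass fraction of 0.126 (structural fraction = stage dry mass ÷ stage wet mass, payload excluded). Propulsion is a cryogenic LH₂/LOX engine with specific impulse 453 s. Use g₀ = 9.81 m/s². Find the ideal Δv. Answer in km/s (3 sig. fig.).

Δv ≈ 8.40 km/s

Stage wet mass = m₀ − payload = 81,000 − 2,320 = 78,680 kg.
Stage dry mass = ε × stage wet mass = 0.126 × 78,680 = 9,913.68 kg.
Burnout mass m_f = stage dry + payload = 9,913.68 + 2,320 = 12,233.68 kg.
v_e = Isp · g₀ = 453 × 9.81 = 4443.9 m/s.
Δv = v_e · ln(81,000/12,233.68) = 4443.9 × ln(6.621) = 4443.9 × 1.8903 ≈ 8400 m/s.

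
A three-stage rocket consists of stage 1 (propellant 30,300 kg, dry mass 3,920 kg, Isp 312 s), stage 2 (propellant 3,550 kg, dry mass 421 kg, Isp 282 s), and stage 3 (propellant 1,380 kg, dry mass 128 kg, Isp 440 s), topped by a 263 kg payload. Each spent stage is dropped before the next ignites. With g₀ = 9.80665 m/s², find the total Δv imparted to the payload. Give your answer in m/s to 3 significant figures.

Ignition mass of stage 1 = 30,300+3,920 + 3,550+421 + 1,380+128 + 263 = 39,962 kg.
Stage 1: m₀ = 39,962 kg, m_f = 39,962 − 30,300 = 9,662 kg; Δv = 312×9.80665×ln(4.136) = 3059.7×1.4197 ≈ 4344 m/s.
Stage 2: m₀ = 5,742 kg, m_f = 5,742 − 3,550 = 2,192 kg; Δv = 282×9.80665×ln(2.62) = 2765.5×0.9630 ≈ 2663 m/s.
Stage 3: m₀ = 1,771 kg, m_f = 1,771 − 1,380 = 391 kg; Δv = 440×9.80665×ln(4.529) = 4314.9×1.5106 ≈ 6518 m/s.
Total Δv = 4344 + 2663 + 6518 = 13525 m/s.

Δv ≈ 13500 m/s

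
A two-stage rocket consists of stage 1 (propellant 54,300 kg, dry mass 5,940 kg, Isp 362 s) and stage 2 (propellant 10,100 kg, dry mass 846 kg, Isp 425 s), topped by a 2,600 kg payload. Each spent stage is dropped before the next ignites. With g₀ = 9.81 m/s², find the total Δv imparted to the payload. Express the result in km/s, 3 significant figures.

Δv ≈ 10.4 km/s

Ignition mass of stage 1 = 54,300+5,940 + 10,100+846 + 2,600 = 73,786 kg.
Stage 1: m₀ = 73,786 kg, m_f = 73,786 − 54,300 = 19,486 kg; Δv = 362×9.81×ln(3.787) = 3551.2×1.3315 ≈ 4728 m/s.
Stage 2: m₀ = 13,546 kg, m_f = 13,546 − 10,100 = 3,446 kg; Δv = 425×9.81×ln(3.931) = 4169.2×1.3689 ≈ 5707 m/s.
Total Δv = 4728 + 5707 = 10435 m/s.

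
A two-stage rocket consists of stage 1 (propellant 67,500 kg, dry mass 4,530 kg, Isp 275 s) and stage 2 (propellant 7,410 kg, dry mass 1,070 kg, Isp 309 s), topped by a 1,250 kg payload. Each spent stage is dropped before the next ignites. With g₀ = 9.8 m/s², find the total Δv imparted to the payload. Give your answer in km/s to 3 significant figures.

Ignition mass of stage 1 = 67,500+4,530 + 7,410+1,070 + 1,250 = 81,760 kg.
Stage 1: m₀ = 81,760 kg, m_f = 81,760 − 67,500 = 14,260 kg; Δv = 275×9.8×ln(5.734) = 2695.0×1.7463 ≈ 4706 m/s.
Stage 2: m₀ = 9,730 kg, m_f = 9,730 − 7,410 = 2,320 kg; Δv = 309×9.8×ln(4.194) = 3028.2×1.4336 ≈ 4341 m/s.
Total Δv = 4706 + 4341 = 9047 m/s.

Δv ≈ 9.05 km/s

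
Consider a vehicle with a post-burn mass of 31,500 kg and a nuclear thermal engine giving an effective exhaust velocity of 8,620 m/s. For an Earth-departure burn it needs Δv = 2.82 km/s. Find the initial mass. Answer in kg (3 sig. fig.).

Rocket equation: m₀/m_f = exp(Δv / v_e) = exp(2820 / 8620.0) = exp(0.3271) = 1.3870.
m₀ = m_f × 1.3870 = 31,500 × 1.3870 = 43,690.5 kg.

initial mass ≈ 43700 kg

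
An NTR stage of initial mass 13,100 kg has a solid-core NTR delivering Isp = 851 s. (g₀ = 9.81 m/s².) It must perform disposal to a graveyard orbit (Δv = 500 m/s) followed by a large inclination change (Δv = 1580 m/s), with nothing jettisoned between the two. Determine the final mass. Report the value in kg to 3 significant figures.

v_e = Isp · g₀ = 851 × 9.81 = 8348.3 m/s.
After the first burn: m = 13100 × exp(−500/8348.3) = 13100 × 0.94187 = 12,338.5 kg.
After the second burn: m = 12,338.5 × exp(−1580/8348.3) = 12,338.5 × 0.82757 = 10,211 kg.

final mass ≈ 10200 kg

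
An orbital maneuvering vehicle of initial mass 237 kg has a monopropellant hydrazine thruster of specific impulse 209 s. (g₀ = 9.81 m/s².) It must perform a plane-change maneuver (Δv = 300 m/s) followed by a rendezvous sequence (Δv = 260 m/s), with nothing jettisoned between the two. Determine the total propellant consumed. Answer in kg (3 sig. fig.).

total propellant consumed ≈ 56.6 kg

v_e = Isp · g₀ = 209 × 9.81 = 2050.3 m/s.
After the first burn: m = 237 × exp(−300/2050.3) = 237 × 0.86388 = 204.74 kg.
After the second burn: m = 204.74 × exp(−260/2050.3) = 204.74 × 0.88090 = 180.355 kg.
Total propellant = m₀ − m_final = 237 − 180.355 = 56.645 kg.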